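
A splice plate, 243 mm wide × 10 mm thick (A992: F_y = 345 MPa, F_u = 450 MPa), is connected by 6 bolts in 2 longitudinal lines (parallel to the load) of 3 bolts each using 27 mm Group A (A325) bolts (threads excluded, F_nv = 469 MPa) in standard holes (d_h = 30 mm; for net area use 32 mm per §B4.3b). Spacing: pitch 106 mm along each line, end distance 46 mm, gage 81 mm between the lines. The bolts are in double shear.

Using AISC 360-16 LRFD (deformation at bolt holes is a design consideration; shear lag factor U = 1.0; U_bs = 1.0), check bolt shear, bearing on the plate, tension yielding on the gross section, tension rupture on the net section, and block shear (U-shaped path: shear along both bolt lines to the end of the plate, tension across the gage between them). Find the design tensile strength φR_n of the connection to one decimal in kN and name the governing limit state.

Bolt shear: A_b = π(27)²/4 = 572.56 mm². φR_n = 0.75 × 469 × 572.56 × 6 × 2 = 2416.8 kN.
Bearing (10 mm plate, F_u = 450 MPa): end bolts L_c = 46 − 30/2 = 31, R_n = min(1.2×31×10×450, 2.4×27×10×450) = 167.4 kN/bolt; interior L_c = 106 − 30 = 76, R_n = 291.6 kN/bolt. φR_n = 0.75 × (2×167.4 + 4×291.6) = 1125.9 kN.
Tension yield (gross): A_g = 243×10 = 2430 mm². φR_n = 0.90 × 345 × 2430 = 754.5 kN.
Tension rupture (net): A_n = (243 − 2×32)×10 = 1790 mm² (U = 1.0, A_e = A_n). φR_n = 0.75 × 450 × 1790 = 604.1 kN.
Block shear: shear path 2×[46+2×106] = 2×258 mm, A_gv = 5160, A_nv = 2×(258 − 2.5×32)×10 = 3560 mm²; tension across gage: (81 − 1×32)×10 = 490 mm². R_n = min(0.6×450×3560, 0.6×345×5160) + 1.0×450×490 = min(961.2, 1068.1) + 220.5 = 1181.7 kN. φR_n = 0.75 × 1181.7 = 886.3 kN.
Governing: min(2416.8, 1125.9, 754.5, 604.1, 886.3) = 604.1 kN → net-section rupture.

604.1 kN (net-section rupture governs)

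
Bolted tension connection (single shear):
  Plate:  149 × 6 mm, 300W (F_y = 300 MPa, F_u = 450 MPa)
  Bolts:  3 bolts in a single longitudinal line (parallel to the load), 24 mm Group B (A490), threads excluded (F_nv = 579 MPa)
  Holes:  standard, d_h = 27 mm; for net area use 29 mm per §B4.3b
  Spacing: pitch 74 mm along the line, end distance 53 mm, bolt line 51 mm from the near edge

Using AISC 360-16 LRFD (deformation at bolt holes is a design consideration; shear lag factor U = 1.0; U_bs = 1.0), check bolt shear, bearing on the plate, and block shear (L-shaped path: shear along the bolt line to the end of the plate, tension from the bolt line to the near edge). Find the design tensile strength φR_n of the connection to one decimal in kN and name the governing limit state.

230.0 kN (block shear governs)

Bolt shear: A_b = π(24)²/4 = 452.39 mm². φR_n = 0.75 × 579 × 452.39 × 3 × 1 = 589.4 kN.
Bearing (6 mm plate, F_u = 450 MPa): end bolts L_c = 53 − 27/2 = 39.5, R_n = min(1.2×39.5×6×450, 2.4×24×6×450) = 127.98 kN/bolt; interior L_c = 74 − 27 = 47, R_n = 152.28 kN/bolt. φR_n = 0.75 × (1×127.98 + 2×152.28) = 324.4 kN.
Block shear: shear path 1×[53+2×74] = 1×201 mm, A_gv = 1206, A_nv = 1×(201 − 2.5×29)×6 = 771 mm²; tension to near edge: (51 − 0.5×29)×6 = 219 mm². R_n = min(0.6×450×771, 0.6×300×1206) + 1.0×450×219 = min(208.17, 217.08) + 98.55 = 306.72 kN. φR_n = 0.75 × 306.72 = 230.0 kN.
Governing: min(589.4, 324.4, 230.0) = 230.0 kN → block shear.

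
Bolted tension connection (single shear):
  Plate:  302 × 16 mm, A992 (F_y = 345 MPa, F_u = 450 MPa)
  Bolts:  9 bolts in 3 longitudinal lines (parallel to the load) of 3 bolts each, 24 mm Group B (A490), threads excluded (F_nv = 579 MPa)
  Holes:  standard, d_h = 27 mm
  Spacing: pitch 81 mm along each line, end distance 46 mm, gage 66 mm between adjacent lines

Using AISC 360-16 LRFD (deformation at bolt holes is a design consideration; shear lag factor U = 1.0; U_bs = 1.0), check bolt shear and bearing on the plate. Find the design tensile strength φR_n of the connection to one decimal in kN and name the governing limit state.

Bolt shear: A_b = π(24)²/4 = 452.39 mm². φR_n = 0.75 × 579 × 452.39 × 9 × 1 = 1768.1 kN.
Bearing (16 mm plate, F_u = 450 MPa): end bolts L_c = 46 − 27/2 = 32.5, R_n = min(1.2×32.5×16×450, 2.4×24×16×450) = 280.8 kN/bolt; interior L_c = 81 − 27 = 54, R_n = 414.72 kN/bolt. φR_n = 0.75 × (3×280.8 + 6×414.72) = 2498.0 kN.
Governing: min(1768.1, 2498.0) = 1768.1 kN → bolt shear.

1768.1 kN (bolt shear governs)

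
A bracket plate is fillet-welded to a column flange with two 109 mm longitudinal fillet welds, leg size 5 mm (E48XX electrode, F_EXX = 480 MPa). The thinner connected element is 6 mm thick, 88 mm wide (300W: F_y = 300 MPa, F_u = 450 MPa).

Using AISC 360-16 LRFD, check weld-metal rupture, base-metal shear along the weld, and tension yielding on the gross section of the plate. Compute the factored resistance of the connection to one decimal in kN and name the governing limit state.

Weld metal: throat = 0.707×5 = 3.535 mm, L = 2×109 = 218 mm. φR_n = 0.75 × 0.6 × 480 × 3.535 × 218 = 166.5 kN.
Base metal shear (6 mm plate): yield φR_n = 1.0×0.6×300×6×218 = 235.4 kN; rupture φR_n = 0.75×0.6×450×6×218 = 264.9 kN; take 235.4 kN (yield).
Tension yield (gross): A_g = 88×6 = 528 mm². φR_n = 0.90 × 300 × 528 = 142.6 kN.
Governing: min(166.5, 235.4, 142.6) = 142.6 kN → gross-section yield.

142.6 kN (gross-section yield governs)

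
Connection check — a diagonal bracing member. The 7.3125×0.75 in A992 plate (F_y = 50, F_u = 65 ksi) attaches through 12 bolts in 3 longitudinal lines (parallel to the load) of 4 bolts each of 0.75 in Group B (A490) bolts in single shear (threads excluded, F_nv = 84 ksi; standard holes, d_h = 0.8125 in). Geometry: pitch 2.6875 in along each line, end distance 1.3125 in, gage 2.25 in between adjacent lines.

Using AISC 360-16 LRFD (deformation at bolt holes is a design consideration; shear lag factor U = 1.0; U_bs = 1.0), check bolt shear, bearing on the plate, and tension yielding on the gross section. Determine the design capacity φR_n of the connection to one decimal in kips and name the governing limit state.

Bolt shear: A_b = π(0.75)²/4 = 0.44179 in². φR_n = 0.75 × 84 × 0.44179 × 12 × 1 = 334.0 kips.
Bearing (0.75 in plate, F_u = 65 ksi): end bolts L_c = 1.3125 − 0.8125/2 = 0.90625, R_n = min(1.2×0.90625×0.75×65, 2.4×0.75×0.75×65) = 53.016 kips/bolt; interior L_c = 2.6875 − 0.8125 = 1.875, R_n = 87.75 kips/bolt. φR_n = 0.75 × (3×53.016 + 9×87.75) = 711.6 kips.
Tension yield (gross): A_g = 7.3125×0.75 = 5.4844 in². φR_n = 0.90 × 50 × 5.4844 = 246.8 kips.
Governing: min(334.0, 711.6, 246.8) = 246.8 kips → gross-section yield.

246.8 kips (gross-section yield governs)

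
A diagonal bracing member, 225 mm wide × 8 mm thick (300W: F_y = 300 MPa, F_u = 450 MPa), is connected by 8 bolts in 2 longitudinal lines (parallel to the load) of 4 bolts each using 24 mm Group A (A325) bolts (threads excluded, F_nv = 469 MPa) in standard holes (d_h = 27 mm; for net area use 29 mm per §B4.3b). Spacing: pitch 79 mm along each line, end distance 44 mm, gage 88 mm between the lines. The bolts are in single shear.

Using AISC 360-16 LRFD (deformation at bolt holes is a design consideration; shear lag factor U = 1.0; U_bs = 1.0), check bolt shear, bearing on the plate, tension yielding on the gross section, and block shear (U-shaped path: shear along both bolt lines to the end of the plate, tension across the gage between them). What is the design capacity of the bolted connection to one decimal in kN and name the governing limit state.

486.0 kN (gross-section yield governs)

Bolt shear: A_b = π(24)²/4 = 452.39 mm². φR_n = 0.75 × 469 × 452.39 × 8 × 1 = 1273.0 kN.
Bearing (8 mm plate, F_u = 450 MPa): end bolts L_c = 44 − 27/2 = 30.5, R_n = min(1.2×30.5×8×450, 2.4×24×8×450) = 131.76 kN/bolt; interior L_c = 79 − 27 = 52, R_n = 207.36 kN/bolt. φR_n = 0.75 × (2×131.76 + 6×207.36) = 1130.8 kN.
Tension yield (gross): A_g = 225×8 = 1800 mm². φR_n = 0.90 × 300 × 1800 = 486.0 kN.
Block shear: shear path 2×[44+3×79] = 2×281 mm, A_gv = 4496, A_nv = 2×(281 − 3.5×29)×8 = 2872 mm²; tension across gage: (88 − 1×29)×8 = 472 mm². R_n = min(0.6×450×2872, 0.6×300×4496) + 1.0×450×472 = min(775.44, 809.28) + 212.4 = 987.84 kN. φR_n = 0.75 × 987.84 = 740.9 kN.
Governing: min(1273.0, 1130.8, 486.0, 740.9) = 486.0 kN → gross-section yield.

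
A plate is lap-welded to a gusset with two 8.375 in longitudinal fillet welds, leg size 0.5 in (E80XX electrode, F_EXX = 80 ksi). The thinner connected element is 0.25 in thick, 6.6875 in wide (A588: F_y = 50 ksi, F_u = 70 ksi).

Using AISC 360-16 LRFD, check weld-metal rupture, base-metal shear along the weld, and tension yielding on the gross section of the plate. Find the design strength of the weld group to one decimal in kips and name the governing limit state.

75.2 kips (gross-section yield governs)

Weld metal: throat = 0.707×0.5 = 0.3535 in, L = 2×8.375 = 16.75 in. φR_n = 0.75 × 0.6 × 80 × 0.3535 × 16.75 = 213.2 kips.
Base metal shear (0.25 in plate): yield φR_n = 1.0×0.6×50×0.25×16.75 = 125.6 kips; rupture φR_n = 0.75×0.6×70×0.25×16.75 = 131.9 kips; take 125.6 kips (yield).
Tension yield (gross): A_g = 6.6875×0.25 = 1.6719 in². φR_n = 0.90 × 50 × 1.6719 = 75.2 kips.
Governing: min(213.2, 125.6, 75.2) = 75.2 kips → gross-section yield.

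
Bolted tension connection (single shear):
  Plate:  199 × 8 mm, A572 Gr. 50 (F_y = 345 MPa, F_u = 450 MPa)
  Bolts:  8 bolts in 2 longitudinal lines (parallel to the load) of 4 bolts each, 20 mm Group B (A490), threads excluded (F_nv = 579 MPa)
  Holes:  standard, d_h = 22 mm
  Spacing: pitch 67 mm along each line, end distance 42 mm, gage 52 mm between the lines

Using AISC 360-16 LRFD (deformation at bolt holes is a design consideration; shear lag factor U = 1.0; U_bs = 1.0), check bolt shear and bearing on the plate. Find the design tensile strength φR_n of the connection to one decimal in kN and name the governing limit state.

Bolt shear: A_b = π(20)²/4 = 314.16 mm². φR_n = 0.75 × 579 × 314.16 × 8 × 1 = 1091.4 kN.
Bearing (8 mm plate, F_u = 450 MPa): end bolts L_c = 42 − 22/2 = 31, R_n = min(1.2×31×8×450, 2.4×20×8×450) = 133.92 kN/bolt; interior L_c = 67 − 22 = 45, R_n = 172.8 kN/bolt. φR_n = 0.75 × (2×133.92 + 6×172.8) = 978.5 kN.
Governing: min(1091.4, 978.5) = 978.5 kN → bearing.

978.5 kN (bearing governs)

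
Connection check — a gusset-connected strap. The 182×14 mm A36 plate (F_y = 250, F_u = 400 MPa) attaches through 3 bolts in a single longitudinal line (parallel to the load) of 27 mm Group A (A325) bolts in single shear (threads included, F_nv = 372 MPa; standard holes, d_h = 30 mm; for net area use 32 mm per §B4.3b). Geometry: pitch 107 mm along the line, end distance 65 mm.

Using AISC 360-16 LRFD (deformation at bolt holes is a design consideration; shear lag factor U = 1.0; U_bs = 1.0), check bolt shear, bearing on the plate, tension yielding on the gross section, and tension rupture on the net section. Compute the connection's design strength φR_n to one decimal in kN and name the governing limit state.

Bolt shear: A_b = π(27)²/4 = 572.56 mm². φR_n = 0.75 × 372 × 572.56 × 3 × 1 = 479.2 kN.
Bearing (14 mm plate, F_u = 400 MPa): end bolts L_c = 65 − 30/2 = 50, R_n = min(1.2×50×14×400, 2.4×27×14×400) = 336 kN/bolt; interior L_c = 107 − 30 = 77, R_n = 362.88 kN/bolt. φR_n = 0.75 × (1×336 + 2×362.88) = 796.3 kN.
Tension yield (gross): A_g = 182×14 = 2548 mm². φR_n = 0.90 × 250 × 2548 = 573.3 kN.
Tension rupture (net): A_n = (182 − 1×32)×14 = 2100 mm² (U = 1.0, A_e = A_n). φR_n = 0.75 × 400 × 2100 = 630.0 kN.
Governing: min(479.2, 796.3, 573.3, 630.0) = 479.2 kN → bolt shear.

479.2 kN (bolt shear governs)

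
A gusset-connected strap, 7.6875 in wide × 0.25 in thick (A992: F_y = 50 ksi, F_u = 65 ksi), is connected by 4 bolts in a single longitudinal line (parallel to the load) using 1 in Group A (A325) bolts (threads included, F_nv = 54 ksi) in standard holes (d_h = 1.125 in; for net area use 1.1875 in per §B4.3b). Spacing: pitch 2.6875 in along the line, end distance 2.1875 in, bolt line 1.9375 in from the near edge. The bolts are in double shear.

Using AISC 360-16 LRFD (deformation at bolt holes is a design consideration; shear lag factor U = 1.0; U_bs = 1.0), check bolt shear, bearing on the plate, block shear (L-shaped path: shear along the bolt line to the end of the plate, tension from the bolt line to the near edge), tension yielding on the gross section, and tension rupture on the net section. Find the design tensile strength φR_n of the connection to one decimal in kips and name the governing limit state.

60.9 kips (block shear governs)

Bolt shear: A_b = π(1)²/4 = 0.7854 in². φR_n = 0.75 × 54 × 0.7854 × 4 × 2 = 254.5 kips.
Bearing (0.25 in plate, F_u = 65 ksi): end bolts L_c = 2.1875 − 1.125/2 = 1.625, R_n = min(1.2×1.625×0.25×65, 2.4×1×0.25×65) = 31.688 kips/bolt; interior L_c = 2.6875 − 1.125 = 1.5625, R_n = 30.469 kips/bolt. φR_n = 0.75 × (1×31.688 + 3×30.469) = 92.3 kips.
Block shear: shear path 1×[2.1875+3×2.6875] = 1×10.25 in, A_gv = 2.5625, A_nv = 1×(10.25 − 3.5×1.1875)×0.25 = 1.5234 in²; tension to near edge: (1.9375 − 0.5×1.1875)×0.25 = 0.33594 in². R_n = min(0.6×65×1.5234, 0.6×50×2.5625) + 1.0×65×0.33594 = min(59.413, 76.875) + 21.836 = 81.249 kips. φR_n = 0.75 × 81.249 = 60.9 kips.
Tension yield (gross): A_g = 7.6875×0.25 = 1.9219 in². φR_n = 0.90 × 50 × 1.9219 = 86.5 kips.
Tension rupture (net): A_n = (7.6875 − 1×1.1875)×0.25 = 1.625 in² (U = 1.0, A_e = A_n). φR_n = 0.75 × 65 × 1.625 = 79.2 kips.
Governing: min(254.5, 92.3, 60.9, 86.5, 79.2) = 60.9 kips → block shear.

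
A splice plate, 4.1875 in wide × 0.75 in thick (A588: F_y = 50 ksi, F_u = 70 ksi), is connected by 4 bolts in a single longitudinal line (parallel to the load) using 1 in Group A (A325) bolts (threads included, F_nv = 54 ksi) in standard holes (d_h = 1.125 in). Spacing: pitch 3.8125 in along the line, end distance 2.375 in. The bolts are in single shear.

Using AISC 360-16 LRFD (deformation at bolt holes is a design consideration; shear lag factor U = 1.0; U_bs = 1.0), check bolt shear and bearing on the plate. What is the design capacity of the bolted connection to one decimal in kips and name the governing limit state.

Bolt shear: A_b = π(1)²/4 = 0.7854 in². φR_n = 0.75 × 54 × 0.7854 × 4 × 1 = 127.2 kips.
Bearing (0.75 in plate, F_u = 70 ksi): end bolts L_c = 2.375 − 1.125/2 = 1.8125, R_n = min(1.2×1.8125×0.75×70, 2.4×1×0.75×70) = 114.19 kips/bolt; interior L_c = 3.8125 − 1.125 = 2.6875, R_n = 126 kips/bolt. φR_n = 0.75 × (1×114.19 + 3×126) = 369.1 kips.
Governing: min(127.2, 369.1) = 127.2 kips → bolt shear.

127.2 kips (bolt shear governs)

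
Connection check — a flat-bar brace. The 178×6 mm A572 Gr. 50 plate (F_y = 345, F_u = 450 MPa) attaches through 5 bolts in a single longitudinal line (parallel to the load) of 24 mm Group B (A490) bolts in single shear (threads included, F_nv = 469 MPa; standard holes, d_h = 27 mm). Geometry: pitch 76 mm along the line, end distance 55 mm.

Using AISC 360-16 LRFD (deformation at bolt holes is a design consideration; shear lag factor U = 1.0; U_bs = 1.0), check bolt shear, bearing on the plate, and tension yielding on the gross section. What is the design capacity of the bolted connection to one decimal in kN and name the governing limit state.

331.6 kN (gross-section yield governs)

Bolt shear: A_b = π(24)²/4 = 452.39 mm². φR_n = 0.75 × 469 × 452.39 × 5 × 1 = 795.6 kN.
Bearing (6 mm plate, F_u = 450 MPa): end bolts L_c = 55 − 27/2 = 41.5, R_n = min(1.2×41.5×6×450, 2.4×24×6×450) = 134.46 kN/bolt; interior L_c = 76 − 27 = 49, R_n = 155.52 kN/bolt. φR_n = 0.75 × (1×134.46 + 4×155.52) = 567.4 kN.
Tension yield (gross): A_g = 178×6 = 1068 mm². φR_n = 0.90 × 345 × 1068 = 331.6 kN.
Governing: min(795.6, 567.4, 331.6) = 331.6 kN → gross-section yield.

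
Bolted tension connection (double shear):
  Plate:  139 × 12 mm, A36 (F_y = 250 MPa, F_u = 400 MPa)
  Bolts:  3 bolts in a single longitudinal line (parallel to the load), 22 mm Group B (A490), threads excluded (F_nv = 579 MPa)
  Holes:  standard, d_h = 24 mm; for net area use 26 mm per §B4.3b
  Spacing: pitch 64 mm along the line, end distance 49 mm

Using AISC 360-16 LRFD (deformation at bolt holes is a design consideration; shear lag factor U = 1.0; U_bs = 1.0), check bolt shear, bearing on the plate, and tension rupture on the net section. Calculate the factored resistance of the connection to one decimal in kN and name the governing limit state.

Bolt shear: A_b = π(22)²/4 = 380.13 mm². φR_n = 0.75 × 579 × 380.13 × 3 × 2 = 990.4 kN.
Bearing (12 mm plate, F_u = 400 MPa): end bolts L_c = 49 − 24/2 = 37, R_n = min(1.2×37×12×400, 2.4×22×12×400) = 213.12 kN/bolt; interior L_c = 64 − 24 = 40, R_n = 230.4 kN/bolt. φR_n = 0.75 × (1×213.12 + 2×230.4) = 505.4 kN.
Tension rupture (net): A_n = (139 − 1×26)×12 = 1356 mm² (U = 1.0, A_e = A_n). φR_n = 0.75 × 400 × 1356 = 406.8 kN.
Governing: min(990.4, 505.4, 406.8) = 406.8 kN → net-section rupture.

406.8 kN (net-section rupture governs)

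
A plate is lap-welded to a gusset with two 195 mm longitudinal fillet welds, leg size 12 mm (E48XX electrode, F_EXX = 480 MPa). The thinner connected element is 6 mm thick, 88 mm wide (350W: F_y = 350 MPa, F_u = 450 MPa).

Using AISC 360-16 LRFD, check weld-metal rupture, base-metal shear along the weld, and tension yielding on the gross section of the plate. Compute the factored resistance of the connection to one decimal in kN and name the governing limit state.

166.3 kN (gross-section yield governs)

Weld metal: throat = 0.707×12 = 8.484 mm, L = 2×195 = 390 mm. φR_n = 0.75 × 0.6 × 480 × 8.484 × 390 = 714.7 kN.
Base metal shear (6 mm plate): yield φR_n = 1.0×0.6×350×6×390 = 491.4 kN; rupture φR_n = 0.75×0.6×450×6×390 = 473.9 kN; take 473.9 kN (rupture).
Tension yield (gross): A_g = 88×6 = 528 mm². φR_n = 0.90 × 350 × 528 = 166.3 kN.
Governing: min(714.7, 473.9, 166.3) = 166.3 kN → gross-section yield.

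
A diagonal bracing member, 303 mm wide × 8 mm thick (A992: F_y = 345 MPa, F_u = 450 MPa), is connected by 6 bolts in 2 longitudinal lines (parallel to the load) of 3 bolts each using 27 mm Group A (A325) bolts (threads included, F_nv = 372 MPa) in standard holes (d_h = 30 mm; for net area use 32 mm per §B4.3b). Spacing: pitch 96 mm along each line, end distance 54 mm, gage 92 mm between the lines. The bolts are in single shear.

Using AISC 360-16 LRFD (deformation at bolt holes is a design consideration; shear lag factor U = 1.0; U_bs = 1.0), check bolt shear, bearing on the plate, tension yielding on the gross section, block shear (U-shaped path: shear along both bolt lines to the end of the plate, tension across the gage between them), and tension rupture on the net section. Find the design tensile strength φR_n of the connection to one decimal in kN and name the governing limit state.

Bolt shear: A_b = π(27)²/4 = 572.56 mm². φR_n = 0.75 × 372 × 572.56 × 6 × 1 = 958.5 kN.
Bearing (8 mm plate, F_u = 450 MPa): end bolts L_c = 54 − 30/2 = 39, R_n = min(1.2×39×8×450, 2.4×27×8×450) = 168.48 kN/bolt; interior L_c = 96 − 30 = 66, R_n = 233.28 kN/bolt. φR_n = 0.75 × (2×168.48 + 4×233.28) = 952.6 kN.
Tension yield (gross): A_g = 303×8 = 2424 mm². φR_n = 0.90 × 345 × 2424 = 752.7 kN.
Block shear: shear path 2×[54+2×96] = 2×246 mm, A_gv = 3936, A_nv = 2×(246 − 2.5×32)×8 = 2656 mm²; tension across gage: (92 − 1×32)×8 = 480 mm². R_n = min(0.6×450×2656, 0.6×345×3936) + 1.0×450×480 = min(717.12, 814.75) + 216 = 933.12 kN. φR_n = 0.75 × 933.12 = 699.8 kN.
Tension rupture (net): A_n = (303 − 2×32)×8 = 1912 mm² (U = 1.0, A_e = A_n). φR_n = 0.75 × 450 × 1912 = 645.3 kN.
Governing: min(958.5, 952.6, 752.7, 699.8, 645.3) = 645.3 kN → net-section rupture.

645.3 kN (net-section rupture governs)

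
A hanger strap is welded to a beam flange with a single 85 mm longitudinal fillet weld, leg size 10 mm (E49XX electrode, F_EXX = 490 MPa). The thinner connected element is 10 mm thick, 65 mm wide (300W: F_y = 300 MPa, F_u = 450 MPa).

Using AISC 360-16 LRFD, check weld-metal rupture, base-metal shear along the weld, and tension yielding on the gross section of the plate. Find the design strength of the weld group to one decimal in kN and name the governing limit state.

132.5 kN (weld metal governs)

Weld metal: throat = 0.707×10 = 7.07 mm, L = 85 mm. φR_n = 0.75 × 0.6 × 490 × 7.07 × 85 = 132.5 kN.
Base metal shear (10 mm plate): yield φR_n = 1.0×0.6×300×10×85 = 153.0 kN; rupture φR_n = 0.75×0.6×450×10×85 = 172.1 kN; take 153.0 kN (yield).
Tension yield (gross): A_g = 65×10 = 650 mm². φR_n = 0.90 × 300 × 650 = 175.5 kN.
Governing: min(132.5, 153.0, 175.5) = 132.5 kN → weld metal.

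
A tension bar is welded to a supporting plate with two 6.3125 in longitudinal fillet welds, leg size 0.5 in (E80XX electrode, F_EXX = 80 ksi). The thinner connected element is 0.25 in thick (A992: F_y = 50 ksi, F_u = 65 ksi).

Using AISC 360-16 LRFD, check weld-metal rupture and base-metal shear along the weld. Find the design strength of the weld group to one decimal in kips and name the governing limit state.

92.3 kips (base-metal shear governs)

Weld metal: throat = 0.707×0.5 = 0.3535 in, L = 2×6.3125 = 12.625 in. φR_n = 0.75 × 0.6 × 80 × 0.3535 × 12.625 = 160.7 kips.
Base metal shear (0.25 in plate): yield φR_n = 1.0×0.6×50×0.25×12.625 = 94.7 kips; rupture φR_n = 0.75×0.6×65×0.25×12.625 = 92.3 kips; take 92.3 kips (rupture).
Governing: min(160.7, 92.3) = 92.3 kips → base-metal shear.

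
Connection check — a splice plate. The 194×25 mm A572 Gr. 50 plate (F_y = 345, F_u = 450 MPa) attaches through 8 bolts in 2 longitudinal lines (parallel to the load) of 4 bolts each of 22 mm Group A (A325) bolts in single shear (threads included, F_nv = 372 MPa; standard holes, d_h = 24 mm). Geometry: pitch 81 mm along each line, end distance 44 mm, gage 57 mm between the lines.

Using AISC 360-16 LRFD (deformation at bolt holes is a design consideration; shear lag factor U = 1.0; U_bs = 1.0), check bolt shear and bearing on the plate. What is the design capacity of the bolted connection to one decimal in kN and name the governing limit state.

848.5 kN (bolt shear governs)

Bolt shear: A_b = π(22)²/4 = 380.13 mm². φR_n = 0.75 × 372 × 380.13 × 8 × 1 = 848.5 kN.
Bearing (25 mm plate, F_u = 450 MPa): end bolts L_c = 44 − 24/2 = 32, R_n = min(1.2×32×25×450, 2.4×22×25×450) = 432 kN/bolt; interior L_c = 81 − 24 = 57, R_n = 594 kN/bolt. φR_n = 0.75 × (2×432 + 6×594) = 3321.0 kN.
Governing: min(848.5, 3321.0) = 848.5 kN → bolt shear.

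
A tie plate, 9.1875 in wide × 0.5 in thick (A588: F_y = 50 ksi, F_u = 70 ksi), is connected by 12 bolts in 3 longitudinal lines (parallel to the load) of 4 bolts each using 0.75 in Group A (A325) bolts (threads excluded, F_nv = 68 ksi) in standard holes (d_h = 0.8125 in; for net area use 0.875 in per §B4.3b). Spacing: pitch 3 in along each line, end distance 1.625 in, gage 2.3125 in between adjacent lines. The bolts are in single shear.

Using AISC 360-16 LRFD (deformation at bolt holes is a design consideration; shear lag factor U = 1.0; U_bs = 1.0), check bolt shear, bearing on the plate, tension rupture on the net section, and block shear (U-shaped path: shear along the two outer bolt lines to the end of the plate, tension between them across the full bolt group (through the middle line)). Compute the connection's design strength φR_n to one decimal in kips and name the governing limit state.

172.3 kips (net-section rupture governs)

Bolt shear: A_b = π(0.75)²/4 = 0.44179 in². φR_n = 0.75 × 68 × 0.44179 × 12 × 1 = 270.4 kips.
Bearing (0.5 in plate, F_u = 70 ksi): end bolts L_c = 1.625 − 0.8125/2 = 1.21875, R_n = min(1.2×1.21875×0.5×70, 2.4×0.75×0.5×70) = 51.188 kips/bolt; interior L_c = 3 − 0.8125 = 2.1875, R_n = 63 kips/bolt. φR_n = 0.75 × (3×51.188 + 9×63) = 540.4 kips.
Tension rupture (net): A_n = (9.1875 − 3×0.875)×0.5 = 3.2813 in² (U = 1.0, A_e = A_n). φR_n = 0.75 × 70 × 3.2813 = 172.3 kips.
Block shear: shear path 2×[1.625+3×3] = 2×10.625 in, A_gv = 10.625, A_nv = 2×(10.625 − 3.5×0.875)×0.5 = 7.5625 in²; tension across gage: (4.625 − 2×0.875)×0.5 = 1.4375 in². R_n = min(0.6×70×7.5625, 0.6×50×10.625) + 1.0×70×1.4375 = min(317.63, 318.75) + 100.63 = 418.26 kips. φR_n = 0.75 × 418.26 = 313.7 kips.
Governing: min(270.4, 540.4, 172.3, 313.7) = 172.3 kips → net-section rupture.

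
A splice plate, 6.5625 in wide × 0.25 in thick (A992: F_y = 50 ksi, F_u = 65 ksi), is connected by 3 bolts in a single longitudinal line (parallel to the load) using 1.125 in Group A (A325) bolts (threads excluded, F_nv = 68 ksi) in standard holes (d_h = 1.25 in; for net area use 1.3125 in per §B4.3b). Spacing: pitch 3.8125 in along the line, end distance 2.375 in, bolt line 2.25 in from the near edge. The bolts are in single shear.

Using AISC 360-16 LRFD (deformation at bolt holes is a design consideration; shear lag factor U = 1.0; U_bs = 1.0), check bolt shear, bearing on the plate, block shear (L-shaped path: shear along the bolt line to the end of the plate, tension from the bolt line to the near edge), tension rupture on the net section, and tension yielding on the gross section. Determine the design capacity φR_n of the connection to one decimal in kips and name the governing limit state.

64.0 kips (net-section rupture governs)

Bolt shear: A_b = π(1.125)²/4 = 0.99402 in². φR_n = 0.75 × 68 × 0.99402 × 3 × 1 = 152.1 kips.
Bearing (0.25 in plate, F_u = 65 ksi): end bolts L_c = 2.375 − 1.25/2 = 1.75, R_n = min(1.2×1.75×0.25×65, 2.4×1.125×0.25×65) = 34.125 kips/bolt; interior L_c = 3.8125 − 1.25 = 2.5625, R_n = 43.875 kips/bolt. φR_n = 0.75 × (1×34.125 + 2×43.875) = 91.4 kips.
Block shear: shear path 1×[2.375+2×3.8125] = 1×10 in, A_gv = 2.5, A_nv = 1×(10 − 2.5×1.3125)×0.25 = 1.6797 in²; tension to near edge: (2.25 − 0.5×1.3125)×0.25 = 0.39844 in². R_n = min(0.6×65×1.6797, 0.6×50×2.5) + 1.0×65×0.39844 = min(65.508, 75) + 25.899 = 91.407 kips. φR_n = 0.75 × 91.407 = 68.6 kips.
Tension rupture (net): A_n = (6.5625 − 1×1.3125)×0.25 = 1.3125 in² (U = 1.0, A_e = A_n). φR_n = 0.75 × 65 × 1.3125 = 64.0 kips.
Tension yield (gross): A_g = 6.5625×0.25 = 1.6406 in². φR_n = 0.90 × 50 × 1.6406 = 73.8 kips.
Governing: min(152.1, 91.4, 68.6, 64.0, 73.8) = 64.0 kips → net-section rupture.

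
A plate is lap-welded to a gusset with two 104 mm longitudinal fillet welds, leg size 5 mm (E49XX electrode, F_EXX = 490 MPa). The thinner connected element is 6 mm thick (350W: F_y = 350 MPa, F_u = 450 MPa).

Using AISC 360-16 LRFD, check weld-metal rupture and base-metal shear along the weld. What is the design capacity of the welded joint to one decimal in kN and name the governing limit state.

Weld metal: throat = 0.707×5 = 3.535 mm, L = 2×104 = 208 mm. φR_n = 0.75 × 0.6 × 490 × 3.535 × 208 = 162.1 kN.
Base metal shear (6 mm plate): yield φR_n = 1.0×0.6×350×6×208 = 262.1 kN; rupture φR_n = 0.75×0.6×450×6×208 = 252.7 kN; take 252.7 kN (rupture).
Governing: min(162.1, 252.7) = 162.1 kN → weld metal.

162.1 kN (weld metal governs)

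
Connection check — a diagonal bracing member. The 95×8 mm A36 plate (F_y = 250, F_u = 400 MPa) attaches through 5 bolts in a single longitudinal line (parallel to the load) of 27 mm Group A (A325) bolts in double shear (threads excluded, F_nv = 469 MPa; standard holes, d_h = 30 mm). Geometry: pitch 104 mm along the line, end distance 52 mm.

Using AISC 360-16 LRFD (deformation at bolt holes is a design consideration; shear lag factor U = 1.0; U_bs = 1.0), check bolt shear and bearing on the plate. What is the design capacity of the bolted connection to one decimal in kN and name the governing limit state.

Bolt shear: A_b = π(27)²/4 = 572.56 mm². φR_n = 0.75 × 469 × 572.56 × 5 × 2 = 2014.0 kN.
Bearing (8 mm plate, F_u = 400 MPa): end bolts L_c = 52 − 30/2 = 37, R_n = min(1.2×37×8×400, 2.4×27×8×400) = 142.08 kN/bolt; interior L_c = 104 − 30 = 74, R_n = 207.36 kN/bolt. φR_n = 0.75 × (1×142.08 + 4×207.36) = 728.6 kN.
Governing: min(2014.0, 728.6) = 728.6 kN → bearing.

728.6 kN (bearing governs)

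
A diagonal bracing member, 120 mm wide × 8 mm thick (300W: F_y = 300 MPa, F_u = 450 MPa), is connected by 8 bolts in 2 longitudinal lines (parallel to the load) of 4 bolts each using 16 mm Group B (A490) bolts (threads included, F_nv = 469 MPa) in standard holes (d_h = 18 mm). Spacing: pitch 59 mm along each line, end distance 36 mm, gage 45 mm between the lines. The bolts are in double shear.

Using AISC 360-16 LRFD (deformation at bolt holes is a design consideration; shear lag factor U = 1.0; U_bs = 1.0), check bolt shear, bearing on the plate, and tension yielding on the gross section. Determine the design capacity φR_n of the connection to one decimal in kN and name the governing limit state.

259.2 kN (gross-section yield governs)

Bolt shear: A_b = π(16)²/4 = 201.06 mm². φR_n = 0.75 × 469 × 201.06 × 8 × 2 = 1131.6 kN.
Bearing (8 mm plate, F_u = 450 MPa): end bolts L_c = 36 − 18/2 = 27, R_n = min(1.2×27×8×450, 2.4×16×8×450) = 116.64 kN/bolt; interior L_c = 59 − 18 = 41, R_n = 138.24 kN/bolt. φR_n = 0.75 × (2×116.64 + 6×138.24) = 797.0 kN.
Tension yield (gross): A_g = 120×8 = 960 mm². φR_n = 0.90 × 300 × 960 = 259.2 kN.
Governing: min(1131.6, 797.0, 259.2) = 259.2 kN → gross-section yield.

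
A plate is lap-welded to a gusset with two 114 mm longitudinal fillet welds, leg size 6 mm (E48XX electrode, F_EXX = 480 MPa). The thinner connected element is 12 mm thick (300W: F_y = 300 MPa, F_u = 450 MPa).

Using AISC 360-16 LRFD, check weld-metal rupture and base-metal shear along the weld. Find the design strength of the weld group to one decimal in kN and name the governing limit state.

208.9 kN (weld metal governs)

Weld metal: throat = 0.707×6 = 4.242 mm, L = 2×114 = 228 mm. φR_n = 0.75 × 0.6 × 480 × 4.242 × 228 = 208.9 kN.
Base metal shear (12 mm plate): yield φR_n = 1.0×0.6×300×12×228 = 492.5 kN; rupture φR_n = 0.75×0.6×450×12×228 = 554.0 kN; take 492.5 kN (yield).
Governing: min(208.9, 492.5) = 208.9 kN → weld metal.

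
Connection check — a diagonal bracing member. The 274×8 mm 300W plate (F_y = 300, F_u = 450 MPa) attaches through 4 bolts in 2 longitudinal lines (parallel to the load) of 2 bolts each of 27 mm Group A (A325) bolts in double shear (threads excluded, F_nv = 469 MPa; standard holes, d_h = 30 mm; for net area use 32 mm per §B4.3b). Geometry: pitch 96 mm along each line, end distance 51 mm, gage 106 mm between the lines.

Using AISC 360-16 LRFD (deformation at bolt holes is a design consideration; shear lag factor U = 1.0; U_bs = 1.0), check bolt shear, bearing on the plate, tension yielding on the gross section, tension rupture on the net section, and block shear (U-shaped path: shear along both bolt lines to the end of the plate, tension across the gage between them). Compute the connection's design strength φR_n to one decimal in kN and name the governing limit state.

Bolt shear: A_b = π(27)²/4 = 572.56 mm². φR_n = 0.75 × 469 × 572.56 × 4 × 2 = 1611.2 kN.
Bearing (8 mm plate, F_u = 450 MPa): end bolts L_c = 51 − 30/2 = 36, R_n = min(1.2×36×8×450, 2.4×27×8×450) = 155.52 kN/bolt; interior L_c = 96 − 30 = 66, R_n = 233.28 kN/bolt. φR_n = 0.75 × (2×155.52 + 2×233.28) = 583.2 kN.
Tension yield (gross): A_g = 274×8 = 2192 mm². φR_n = 0.90 × 300 × 2192 = 591.8 kN.
Tension rupture (net): A_n = (274 − 2×32)×8 = 1680 mm² (U = 1.0, A_e = A_n). φR_n = 0.75 × 450 × 1680 = 567.0 kN.
Block shear: shear path 2×[51+1×96] = 2×147 mm, A_gv = 2352, A_nv = 2×(147 − 1.5×32)×8 = 1584 mm²; tension across gage: (106 − 1×32)×8 = 592 mm². R_n = min(0.6×450×1584, 0.6×300×2352) + 1.0×450×592 = min(427.68, 423.36) + 266.4 = 689.76 kN. φR_n = 0.75 × 689.76 = 517.3 kN.
Governing: min(1611.2, 583.2, 591.8, 567.0, 517.3) = 517.3 kN → block shear.

517.3 kN (block shear governs)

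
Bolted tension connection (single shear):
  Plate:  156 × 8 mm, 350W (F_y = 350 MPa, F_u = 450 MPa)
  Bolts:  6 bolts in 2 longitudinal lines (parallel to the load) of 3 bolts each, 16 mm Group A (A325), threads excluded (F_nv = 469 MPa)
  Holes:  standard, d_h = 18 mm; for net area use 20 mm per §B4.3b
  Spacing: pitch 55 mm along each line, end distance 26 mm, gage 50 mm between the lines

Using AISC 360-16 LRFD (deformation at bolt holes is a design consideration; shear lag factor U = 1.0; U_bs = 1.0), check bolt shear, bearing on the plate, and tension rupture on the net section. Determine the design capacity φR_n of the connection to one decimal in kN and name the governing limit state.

313.2 kN (net-section rupture governs)

Bolt shear: A_b = π(16)²/4 = 201.06 mm². φR_n = 0.75 × 469 × 201.06 × 6 × 1 = 424.3 kN.
Bearing (8 mm plate, F_u = 450 MPa): end bolts L_c = 26 − 18/2 = 17, R_n = min(1.2×17×8×450, 2.4×16×8×450) = 73.44 kN/bolt; interior L_c = 55 − 18 = 37, R_n = 138.24 kN/bolt. φR_n = 0.75 × (2×73.44 + 4×138.24) = 524.9 kN.
Tension rupture (net): A_n = (156 − 2×20)×8 = 928 mm² (U = 1.0, A_e = A_n). φR_n = 0.75 × 450 × 928 = 313.2 kN.
Governing: min(424.3, 524.9, 313.2) = 313.2 kN → net-section rupture.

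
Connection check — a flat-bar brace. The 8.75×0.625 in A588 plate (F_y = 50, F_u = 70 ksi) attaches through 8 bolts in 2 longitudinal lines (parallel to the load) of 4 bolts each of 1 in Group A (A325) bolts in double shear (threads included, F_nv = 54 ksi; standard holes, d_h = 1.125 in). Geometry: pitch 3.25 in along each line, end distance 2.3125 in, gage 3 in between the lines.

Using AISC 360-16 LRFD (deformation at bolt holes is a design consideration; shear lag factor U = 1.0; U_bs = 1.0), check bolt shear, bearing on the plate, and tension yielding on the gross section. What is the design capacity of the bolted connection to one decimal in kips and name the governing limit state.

Bolt shear: A_b = π(1)²/4 = 0.7854 in². φR_n = 0.75 × 54 × 0.7854 × 8 × 2 = 508.9 kips.
Bearing (0.625 in plate, F_u = 70 ksi): end bolts L_c = 2.3125 − 1.125/2 = 1.75, R_n = min(1.2×1.75×0.625×70, 2.4×1×0.625×70) = 91.875 kips/bolt; interior L_c = 3.25 − 1.125 = 2.125, R_n = 105 kips/bolt. φR_n = 0.75 × (2×91.875 + 6×105) = 610.3 kips.
Tension yield (gross): A_g = 8.75×0.625 = 5.4688 in². φR_n = 0.90 × 50 × 5.4688 = 246.1 kips.
Governing: min(508.9, 610.3, 246.1) = 246.1 kips → gross-section yield.

246.1 kips (gross-section yield governs)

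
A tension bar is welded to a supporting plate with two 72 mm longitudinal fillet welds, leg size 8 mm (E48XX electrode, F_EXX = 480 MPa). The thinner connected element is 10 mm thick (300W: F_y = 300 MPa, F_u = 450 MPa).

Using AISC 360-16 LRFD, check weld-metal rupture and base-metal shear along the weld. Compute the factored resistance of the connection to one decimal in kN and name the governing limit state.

Weld metal: throat = 0.707×8 = 5.656 mm, L = 2×72 = 144 mm. φR_n = 0.75 × 0.6 × 480 × 5.656 × 144 = 175.9 kN.
Base metal shear (10 mm plate): yield φR_n = 1.0×0.6×300×10×144 = 259.2 kN; rupture φR_n = 0.75×0.6×450×10×144 = 291.6 kN; take 259.2 kN (yield).
Governing: min(175.9, 259.2) = 175.9 kN → weld metal.

175.9 kN (weld metal governs)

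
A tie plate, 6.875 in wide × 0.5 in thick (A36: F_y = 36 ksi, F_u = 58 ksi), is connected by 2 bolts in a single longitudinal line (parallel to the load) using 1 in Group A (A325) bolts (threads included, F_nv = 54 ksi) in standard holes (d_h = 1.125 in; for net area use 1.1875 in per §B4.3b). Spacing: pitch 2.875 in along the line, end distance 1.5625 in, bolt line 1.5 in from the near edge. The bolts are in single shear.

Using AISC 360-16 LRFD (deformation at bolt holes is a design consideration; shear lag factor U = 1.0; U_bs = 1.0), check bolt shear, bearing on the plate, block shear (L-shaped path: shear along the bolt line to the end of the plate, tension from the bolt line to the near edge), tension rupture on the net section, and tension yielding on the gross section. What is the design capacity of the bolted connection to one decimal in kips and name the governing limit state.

Bolt shear: A_b = π(1)²/4 = 0.7854 in². φR_n = 0.75 × 54 × 0.7854 × 2 × 1 = 63.6 kips.
Bearing (0.5 in plate, F_u = 58 ksi): end bolts L_c = 1.5625 − 1.125/2 = 1, R_n = min(1.2×1×0.5×58, 2.4×1×0.5×58) = 34.8 kips/bolt; interior L_c = 2.875 − 1.125 = 1.75, R_n = 60.9 kips/bolt. φR_n = 0.75 × (1×34.8 + 1×60.9) = 71.8 kips.
Block shear: shear path 1×[1.5625+1×2.875] = 1×4.4375 in, A_gv = 2.2188, A_nv = 1×(4.4375 − 1.5×1.1875)×0.5 = 1.3281 in²; tension to near edge: (1.5 − 0.5×1.1875)×0.5 = 0.45313 in². R_n = min(0.6×58×1.3281, 0.6×36×2.2188) + 1.0×58×0.45313 = min(46.218, 47.926) + 26.282 = 72.5 kips. φR_n = 0.75 × 72.5 = 54.4 kips.
Tension rupture (net): A_n = (6.875 − 1×1.1875)×0.5 = 2.8438 in² (U = 1.0, A_e = A_n). φR_n = 0.75 × 58 × 2.8438 = 123.7 kips.
Tension yield (gross): A_g = 6.875×0.5 = 3.4375 in². φR_n = 0.90 × 36 × 3.4375 = 111.4 kips.
Governing: min(63.6, 71.8, 54.4, 123.7, 111.4) = 54.4 kips → block shear.

54.4 kips (block shear governs)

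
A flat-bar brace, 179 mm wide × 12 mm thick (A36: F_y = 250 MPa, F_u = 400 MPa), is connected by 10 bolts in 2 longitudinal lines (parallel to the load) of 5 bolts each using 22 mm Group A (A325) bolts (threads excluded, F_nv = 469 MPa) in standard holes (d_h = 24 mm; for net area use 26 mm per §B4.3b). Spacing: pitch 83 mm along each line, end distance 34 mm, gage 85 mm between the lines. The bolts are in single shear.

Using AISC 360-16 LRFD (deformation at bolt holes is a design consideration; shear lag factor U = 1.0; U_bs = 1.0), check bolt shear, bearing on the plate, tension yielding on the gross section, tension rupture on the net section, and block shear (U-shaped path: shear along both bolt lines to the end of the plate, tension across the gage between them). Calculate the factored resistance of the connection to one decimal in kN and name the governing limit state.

Bolt shear: A_b = π(22)²/4 = 380.13 mm². φR_n = 0.75 × 469 × 380.13 × 10 × 1 = 1337.1 kN.
Bearing (12 mm plate, F_u = 400 MPa): end bolts L_c = 34 − 24/2 = 22, R_n = min(1.2×22×12×400, 2.4×22×12×400) = 126.72 kN/bolt; interior L_c = 83 − 24 = 59, R_n = 253.44 kN/bolt. φR_n = 0.75 × (2×126.72 + 8×253.44) = 1710.7 kN.
Tension yield (gross): A_g = 179×12 = 2148 mm². φR_n = 0.90 × 250 × 2148 = 483.3 kN.
Tension rupture (net): A_n = (179 − 2×26)×12 = 1524 mm² (U = 1.0, A_e = A_n). φR_n = 0.75 × 400 × 1524 = 457.2 kN.
Block shear: shear path 2×[34+4×83] = 2×366 mm, A_gv = 8784, A_nv = 2×(366 − 4.5×26)×12 = 5976 mm²; tension across gage: (85 − 1×26)×12 = 708 mm². R_n = min(0.6×400×5976, 0.6×250×8784) + 1.0×400×708 = min(1434.2, 1317.6) + 283.2 = 1600.8 kN. φR_n = 0.75 × 1600.8 = 1200.6 kN.
Governing: min(1337.1, 1710.7, 483.3, 457.2, 1200.6) = 457.2 kN → net-section rupture.

457.2 kN (net-section rupture governs)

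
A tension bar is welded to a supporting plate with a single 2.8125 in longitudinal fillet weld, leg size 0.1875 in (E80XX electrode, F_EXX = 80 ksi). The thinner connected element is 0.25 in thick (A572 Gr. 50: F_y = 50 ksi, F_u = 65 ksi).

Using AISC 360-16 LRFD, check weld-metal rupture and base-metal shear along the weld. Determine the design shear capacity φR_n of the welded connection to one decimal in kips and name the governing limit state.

13.4 kips (weld metal governs)

Weld metal: throat = 0.707×0.1875 = 0.13256 in, L = 2.8125 in. φR_n = 0.75 × 0.6 × 80 × 0.13256 × 2.8125 = 13.4 kips.
Base metal shear (0.25 in plate): yield φR_n = 1.0×0.6×50×0.25×2.8125 = 21.1 kips; rupture φR_n = 0.75×0.6×65×0.25×2.8125 = 20.6 kips; take 20.6 kips (rupture).
Governing: min(13.4, 20.6) = 13.4 kips → weld metal.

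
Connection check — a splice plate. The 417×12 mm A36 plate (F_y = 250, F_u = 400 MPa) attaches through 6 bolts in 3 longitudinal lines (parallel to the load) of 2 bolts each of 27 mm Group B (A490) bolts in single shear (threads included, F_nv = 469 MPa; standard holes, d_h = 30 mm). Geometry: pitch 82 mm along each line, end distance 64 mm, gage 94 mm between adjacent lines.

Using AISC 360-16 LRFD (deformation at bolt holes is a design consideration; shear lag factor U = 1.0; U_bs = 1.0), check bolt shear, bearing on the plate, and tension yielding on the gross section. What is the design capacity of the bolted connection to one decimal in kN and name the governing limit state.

Bolt shear: A_b = π(27)²/4 = 572.56 mm². φR_n = 0.75 × 469 × 572.56 × 6 × 1 = 1208.4 kN.
Bearing (12 mm plate, F_u = 400 MPa): end bolts L_c = 64 − 30/2 = 49, R_n = min(1.2×49×12×400, 2.4×27×12×400) = 282.24 kN/bolt; interior L_c = 82 − 30 = 52, R_n = 299.52 kN/bolt. φR_n = 0.75 × (3×282.24 + 3×299.52) = 1309.0 kN.
Tension yield (gross): A_g = 417×12 = 5004 mm². φR_n = 0.90 × 250 × 5004 = 1125.9 kN.
Governing: min(1208.4, 1309.0, 1125.9) = 1125.9 kN → gross-section yield.

1125.9 kN (gross-section yield governs)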